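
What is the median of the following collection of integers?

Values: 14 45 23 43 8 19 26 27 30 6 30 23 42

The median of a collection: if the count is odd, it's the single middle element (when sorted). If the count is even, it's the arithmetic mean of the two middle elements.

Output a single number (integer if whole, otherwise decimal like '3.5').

Step 1: insert 14 -> lo=[14] (size 1, max 14) hi=[] (size 0) -> median=14
Step 2: insert 45 -> lo=[14] (size 1, max 14) hi=[45] (size 1, min 45) -> median=29.5
Step 3: insert 23 -> lo=[14, 23] (size 2, max 23) hi=[45] (size 1, min 45) -> median=23
Step 4: insert 43 -> lo=[14, 23] (size 2, max 23) hi=[43, 45] (size 2, min 43) -> median=33
Step 5: insert 8 -> lo=[8, 14, 23] (size 3, max 23) hi=[43, 45] (size 2, min 43) -> median=23
Step 6: insert 19 -> lo=[8, 14, 19] (size 3, max 19) hi=[23, 43, 45] (size 3, min 23) -> median=21
Step 7: insert 26 -> lo=[8, 14, 19, 23] (size 4, max 23) hi=[26, 43, 45] (size 3, min 26) -> median=23
Step 8: insert 27 -> lo=[8, 14, 19, 23] (size 4, max 23) hi=[26, 27, 43, 45] (size 4, min 26) -> median=24.5
Step 9: insert 30 -> lo=[8, 14, 19, 23, 26] (size 5, max 26) hi=[27, 30, 43, 45] (size 4, min 27) -> median=26
Step 10: insert 6 -> lo=[6, 8, 14, 19, 23] (size 5, max 23) hi=[26, 27, 30, 43, 45] (size 5, min 26) -> median=24.5
Step 11: insert 30 -> lo=[6, 8, 14, 19, 23, 26] (size 6, max 26) hi=[27, 30, 30, 43, 45] (size 5, min 27) -> median=26
Step 12: insert 23 -> lo=[6, 8, 14, 19, 23, 23] (size 6, max 23) hi=[26, 27, 30, 30, 43, 45] (size 6, min 26) -> median=24.5
Step 13: insert 42 -> lo=[6, 8, 14, 19, 23, 23, 26] (size 7, max 26) hi=[27, 30, 30, 42, 43, 45] (size 6, min 27) -> median=26

Answer: 26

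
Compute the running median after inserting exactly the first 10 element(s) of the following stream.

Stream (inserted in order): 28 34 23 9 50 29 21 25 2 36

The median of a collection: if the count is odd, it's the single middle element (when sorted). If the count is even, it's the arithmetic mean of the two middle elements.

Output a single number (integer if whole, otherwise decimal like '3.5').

Answer: 26.5

Derivation:
Step 1: insert 28 -> lo=[28] (size 1, max 28) hi=[] (size 0) -> median=28
Step 2: insert 34 -> lo=[28] (size 1, max 28) hi=[34] (size 1, min 34) -> median=31
Step 3: insert 23 -> lo=[23, 28] (size 2, max 28) hi=[34] (size 1, min 34) -> median=28
Step 4: insert 9 -> lo=[9, 23] (size 2, max 23) hi=[28, 34] (size 2, min 28) -> median=25.5
Step 5: insert 50 -> lo=[9, 23, 28] (size 3, max 28) hi=[34, 50] (size 2, min 34) -> median=28
Step 6: insert 29 -> lo=[9, 23, 28] (size 3, max 28) hi=[29, 34, 50] (size 3, min 29) -> median=28.5
Step 7: insert 21 -> lo=[9, 21, 23, 28] (size 4, max 28) hi=[29, 34, 50] (size 3, min 29) -> median=28
Step 8: insert 25 -> lo=[9, 21, 23, 25] (size 4, max 25) hi=[28, 29, 34, 50] (size 4, min 28) -> median=26.5
Step 9: insert 2 -> lo=[2, 9, 21, 23, 25] (size 5, max 25) hi=[28, 29, 34, 50] (size 4, min 28) -> median=25
Step 10: insert 36 -> lo=[2, 9, 21, 23, 25] (size 5, max 25) hi=[28, 29, 34, 36, 50] (size 5, min 28) -> median=26.5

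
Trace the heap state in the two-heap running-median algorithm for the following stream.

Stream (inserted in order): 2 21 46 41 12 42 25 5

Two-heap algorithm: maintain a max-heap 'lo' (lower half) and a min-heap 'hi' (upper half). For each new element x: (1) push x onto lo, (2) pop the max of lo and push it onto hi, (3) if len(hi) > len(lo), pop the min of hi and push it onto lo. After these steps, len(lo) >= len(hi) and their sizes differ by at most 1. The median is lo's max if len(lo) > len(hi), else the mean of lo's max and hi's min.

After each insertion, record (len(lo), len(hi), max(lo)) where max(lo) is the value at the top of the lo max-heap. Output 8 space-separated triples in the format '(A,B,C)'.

Step 1: insert 2 -> lo=[2] hi=[] -> (len(lo)=1, len(hi)=0, max(lo)=2)
Step 2: insert 21 -> lo=[2] hi=[21] -> (len(lo)=1, len(hi)=1, max(lo)=2)
Step 3: insert 46 -> lo=[2, 21] hi=[46] -> (len(lo)=2, len(hi)=1, max(lo)=21)
Step 4: insert 41 -> lo=[2, 21] hi=[41, 46] -> (len(lo)=2, len(hi)=2, max(lo)=21)
Step 5: insert 12 -> lo=[2, 12, 21] hi=[41, 46] -> (len(lo)=3, len(hi)=2, max(lo)=21)
Step 6: insert 42 -> lo=[2, 12, 21] hi=[41, 42, 46] -> (len(lo)=3, len(hi)=3, max(lo)=21)
Step 7: insert 25 -> lo=[2, 12, 21, 25] hi=[41, 42, 46] -> (len(lo)=4, len(hi)=3, max(lo)=25)
Step 8: insert 5 -> lo=[2, 5, 12, 21] hi=[25, 41, 42, 46] -> (len(lo)=4, len(hi)=4, max(lo)=21)

Answer: (1,0,2) (1,1,2) (2,1,21) (2,2,21) (3,2,21) (3,3,21) (4,3,25) (4,4,21)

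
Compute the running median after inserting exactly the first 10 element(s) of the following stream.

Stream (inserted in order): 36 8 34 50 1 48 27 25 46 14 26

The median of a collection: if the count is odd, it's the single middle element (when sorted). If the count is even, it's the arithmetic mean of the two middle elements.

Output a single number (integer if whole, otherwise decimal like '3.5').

Step 1: insert 36 -> lo=[36] (size 1, max 36) hi=[] (size 0) -> median=36
Step 2: insert 8 -> lo=[8] (size 1, max 8) hi=[36] (size 1, min 36) -> median=22
Step 3: insert 34 -> lo=[8, 34] (size 2, max 34) hi=[36] (size 1, min 36) -> median=34
Step 4: insert 50 -> lo=[8, 34] (size 2, max 34) hi=[36, 50] (size 2, min 36) -> median=35
Step 5: insert 1 -> lo=[1, 8, 34] (size 3, max 34) hi=[36, 50] (size 2, min 36) -> median=34
Step 6: insert 48 -> lo=[1, 8, 34] (size 3, max 34) hi=[36, 48, 50] (size 3, min 36) -> median=35
Step 7: insert 27 -> lo=[1, 8, 27, 34] (size 4, max 34) hi=[36, 48, 50] (size 3, min 36) -> median=34
Step 8: insert 25 -> lo=[1, 8, 25, 27] (size 4, max 27) hi=[34, 36, 48, 50] (size 4, min 34) -> median=30.5
Step 9: insert 46 -> lo=[1, 8, 25, 27, 34] (size 5, max 34) hi=[36, 46, 48, 50] (size 4, min 36) -> median=34
Step 10: insert 14 -> lo=[1, 8, 14, 25, 27] (size 5, max 27) hi=[34, 36, 46, 48, 50] (size 5, min 34) -> median=30.5

Answer: 30.5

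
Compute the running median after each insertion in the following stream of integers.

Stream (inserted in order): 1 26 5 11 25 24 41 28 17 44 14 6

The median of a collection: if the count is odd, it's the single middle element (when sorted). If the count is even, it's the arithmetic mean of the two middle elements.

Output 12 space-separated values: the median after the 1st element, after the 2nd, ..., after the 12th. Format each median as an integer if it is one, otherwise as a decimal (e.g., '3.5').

Answer: 1 13.5 5 8 11 17.5 24 24.5 24 24.5 24 20.5

Derivation:
Step 1: insert 1 -> lo=[1] (size 1, max 1) hi=[] (size 0) -> median=1
Step 2: insert 26 -> lo=[1] (size 1, max 1) hi=[26] (size 1, min 26) -> median=13.5
Step 3: insert 5 -> lo=[1, 5] (size 2, max 5) hi=[26] (size 1, min 26) -> median=5
Step 4: insert 11 -> lo=[1, 5] (size 2, max 5) hi=[11, 26] (size 2, min 11) -> median=8
Step 5: insert 25 -> lo=[1, 5, 11] (size 3, max 11) hi=[25, 26] (size 2, min 25) -> median=11
Step 6: insert 24 -> lo=[1, 5, 11] (size 3, max 11) hi=[24, 25, 26] (size 3, min 24) -> median=17.5
Step 7: insert 41 -> lo=[1, 5, 11, 24] (size 4, max 24) hi=[25, 26, 41] (size 3, min 25) -> median=24
Step 8: insert 28 -> lo=[1, 5, 11, 24] (size 4, max 24) hi=[25, 26, 28, 41] (size 4, min 25) -> median=24.5
Step 9: insert 17 -> lo=[1, 5, 11, 17, 24] (size 5, max 24) hi=[25, 26, 28, 41] (size 4, min 25) -> median=24
Step 10: insert 44 -> lo=[1, 5, 11, 17, 24] (size 5, max 24) hi=[25, 26, 28, 41, 44] (size 5, min 25) -> median=24.5
Step 11: insert 14 -> lo=[1, 5, 11, 14, 17, 24] (size 6, max 24) hi=[25, 26, 28, 41, 44] (size 5, min 25) -> median=24
Step 12: insert 6 -> lo=[1, 5, 6, 11, 14, 17] (size 6, max 17) hi=[24, 25, 26, 28, 41, 44] (size 6, min 24) -> median=20.5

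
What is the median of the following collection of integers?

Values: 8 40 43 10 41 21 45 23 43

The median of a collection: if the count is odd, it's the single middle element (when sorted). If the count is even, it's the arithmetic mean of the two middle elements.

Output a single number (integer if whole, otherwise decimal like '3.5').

Answer: 40

Derivation:
Step 1: insert 8 -> lo=[8] (size 1, max 8) hi=[] (size 0) -> median=8
Step 2: insert 40 -> lo=[8] (size 1, max 8) hi=[40] (size 1, min 40) -> median=24
Step 3: insert 43 -> lo=[8, 40] (size 2, max 40) hi=[43] (size 1, min 43) -> median=40
Step 4: insert 10 -> lo=[8, 10] (size 2, max 10) hi=[40, 43] (size 2, min 40) -> median=25
Step 5: insert 41 -> lo=[8, 10, 40] (size 3, max 40) hi=[41, 43] (size 2, min 41) -> median=40
Step 6: insert 21 -> lo=[8, 10, 21] (size 3, max 21) hi=[40, 41, 43] (size 3, min 40) -> median=30.5
Step 7: insert 45 -> lo=[8, 10, 21, 40] (size 4, max 40) hi=[41, 43, 45] (size 3, min 41) -> median=40
Step 8: insert 23 -> lo=[8, 10, 21, 23] (size 4, max 23) hi=[40, 41, 43, 45] (size 4, min 40) -> median=31.5
Step 9: insert 43 -> lo=[8, 10, 21, 23, 40] (size 5, max 40) hi=[41, 43, 43, 45] (size 4, min 41) -> median=40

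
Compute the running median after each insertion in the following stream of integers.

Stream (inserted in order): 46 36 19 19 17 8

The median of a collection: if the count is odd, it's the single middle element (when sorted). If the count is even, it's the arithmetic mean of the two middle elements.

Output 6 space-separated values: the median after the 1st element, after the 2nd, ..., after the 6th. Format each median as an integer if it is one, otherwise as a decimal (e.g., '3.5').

Step 1: insert 46 -> lo=[46] (size 1, max 46) hi=[] (size 0) -> median=46
Step 2: insert 36 -> lo=[36] (size 1, max 36) hi=[46] (size 1, min 46) -> median=41
Step 3: insert 19 -> lo=[19, 36] (size 2, max 36) hi=[46] (size 1, min 46) -> median=36
Step 4: insert 19 -> lo=[19, 19] (size 2, max 19) hi=[36, 46] (size 2, min 36) -> median=27.5
Step 5: insert 17 -> lo=[17, 19, 19] (size 3, max 19) hi=[36, 46] (size 2, min 36) -> median=19
Step 6: insert 8 -> lo=[8, 17, 19] (size 3, max 19) hi=[19, 36, 46] (size 3, min 19) -> median=19

Answer: 46 41 36 27.5 19 19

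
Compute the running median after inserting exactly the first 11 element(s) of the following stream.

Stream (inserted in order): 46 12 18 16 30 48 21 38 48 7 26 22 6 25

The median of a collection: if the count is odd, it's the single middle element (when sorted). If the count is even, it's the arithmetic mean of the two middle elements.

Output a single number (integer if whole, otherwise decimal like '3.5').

Step 1: insert 46 -> lo=[46] (size 1, max 46) hi=[] (size 0) -> median=46
Step 2: insert 12 -> lo=[12] (size 1, max 12) hi=[46] (size 1, min 46) -> median=29
Step 3: insert 18 -> lo=[12, 18] (size 2, max 18) hi=[46] (size 1, min 46) -> median=18
Step 4: insert 16 -> lo=[12, 16] (size 2, max 16) hi=[18, 46] (size 2, min 18) -> median=17
Step 5: insert 30 -> lo=[12, 16, 18] (size 3, max 18) hi=[30, 46] (size 2, min 30) -> median=18
Step 6: insert 48 -> lo=[12, 16, 18] (size 3, max 18) hi=[30, 46, 48] (size 3, min 30) -> median=24
Step 7: insert 21 -> lo=[12, 16, 18, 21] (size 4, max 21) hi=[30, 46, 48] (size 3, min 30) -> median=21
Step 8: insert 38 -> lo=[12, 16, 18, 21] (size 4, max 21) hi=[30, 38, 46, 48] (size 4, min 30) -> median=25.5
Step 9: insert 48 -> lo=[12, 16, 18, 21, 30] (size 5, max 30) hi=[38, 46, 48, 48] (size 4, min 38) -> median=30
Step 10: insert 7 -> lo=[7, 12, 16, 18, 21] (size 5, max 21) hi=[30, 38, 46, 48, 48] (size 5, min 30) -> median=25.5
Step 11: insert 26 -> lo=[7, 12, 16, 18, 21, 26] (size 6, max 26) hi=[30, 38, 46, 48, 48] (size 5, min 30) -> median=26

Answer: 26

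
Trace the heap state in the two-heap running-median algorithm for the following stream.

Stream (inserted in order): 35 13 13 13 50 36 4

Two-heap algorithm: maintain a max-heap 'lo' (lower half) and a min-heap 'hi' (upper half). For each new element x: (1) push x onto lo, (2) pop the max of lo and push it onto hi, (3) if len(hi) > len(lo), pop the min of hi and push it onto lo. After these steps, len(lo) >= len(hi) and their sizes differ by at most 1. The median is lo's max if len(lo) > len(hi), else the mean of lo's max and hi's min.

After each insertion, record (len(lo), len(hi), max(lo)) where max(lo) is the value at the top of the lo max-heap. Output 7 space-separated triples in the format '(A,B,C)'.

Answer: (1,0,35) (1,1,13) (2,1,13) (2,2,13) (3,2,13) (3,3,13) (4,3,13)

Derivation:
Step 1: insert 35 -> lo=[35] hi=[] -> (len(lo)=1, len(hi)=0, max(lo)=35)
Step 2: insert 13 -> lo=[13] hi=[35] -> (len(lo)=1, len(hi)=1, max(lo)=13)
Step 3: insert 13 -> lo=[13, 13] hi=[35] -> (len(lo)=2, len(hi)=1, max(lo)=13)
Step 4: insert 13 -> lo=[13, 13] hi=[13, 35] -> (len(lo)=2, len(hi)=2, max(lo)=13)
Step 5: insert 50 -> lo=[13, 13, 13] hi=[35, 50] -> (len(lo)=3, len(hi)=2, max(lo)=13)
Step 6: insert 36 -> lo=[13, 13, 13] hi=[35, 36, 50] -> (len(lo)=3, len(hi)=3, max(lo)=13)
Step 7: insert 4 -> lo=[4, 13, 13, 13] hi=[35, 36, 50] -> (len(lo)=4, len(hi)=3, max(lo)=13)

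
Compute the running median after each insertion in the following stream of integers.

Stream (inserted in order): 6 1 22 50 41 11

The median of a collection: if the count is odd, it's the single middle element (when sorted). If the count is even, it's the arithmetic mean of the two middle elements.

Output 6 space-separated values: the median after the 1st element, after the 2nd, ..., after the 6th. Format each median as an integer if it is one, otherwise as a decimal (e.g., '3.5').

Answer: 6 3.5 6 14 22 16.5

Derivation:
Step 1: insert 6 -> lo=[6] (size 1, max 6) hi=[] (size 0) -> median=6
Step 2: insert 1 -> lo=[1] (size 1, max 1) hi=[6] (size 1, min 6) -> median=3.5
Step 3: insert 22 -> lo=[1, 6] (size 2, max 6) hi=[22] (size 1, min 22) -> median=6
Step 4: insert 50 -> lo=[1, 6] (size 2, max 6) hi=[22, 50] (size 2, min 22) -> median=14
Step 5: insert 41 -> lo=[1, 6, 22] (size 3, max 22) hi=[41, 50] (size 2, min 41) -> median=22
Step 6: insert 11 -> lo=[1, 6, 11] (size 3, max 11) hi=[22, 41, 50] (size 3, min 22) -> median=16.5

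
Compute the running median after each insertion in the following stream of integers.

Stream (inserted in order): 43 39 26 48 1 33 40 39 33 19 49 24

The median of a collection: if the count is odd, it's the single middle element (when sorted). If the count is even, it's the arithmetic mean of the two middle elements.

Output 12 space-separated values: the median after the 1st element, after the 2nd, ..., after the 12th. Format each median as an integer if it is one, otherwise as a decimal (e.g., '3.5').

Step 1: insert 43 -> lo=[43] (size 1, max 43) hi=[] (size 0) -> median=43
Step 2: insert 39 -> lo=[39] (size 1, max 39) hi=[43] (size 1, min 43) -> median=41
Step 3: insert 26 -> lo=[26, 39] (size 2, max 39) hi=[43] (size 1, min 43) -> median=39
Step 4: insert 48 -> lo=[26, 39] (size 2, max 39) hi=[43, 48] (size 2, min 43) -> median=41
Step 5: insert 1 -> lo=[1, 26, 39] (size 3, max 39) hi=[43, 48] (size 2, min 43) -> median=39
Step 6: insert 33 -> lo=[1, 26, 33] (size 3, max 33) hi=[39, 43, 48] (size 3, min 39) -> median=36
Step 7: insert 40 -> lo=[1, 26, 33, 39] (size 4, max 39) hi=[40, 43, 48] (size 3, min 40) -> median=39
Step 8: insert 39 -> lo=[1, 26, 33, 39] (size 4, max 39) hi=[39, 40, 43, 48] (size 4, min 39) -> median=39
Step 9: insert 33 -> lo=[1, 26, 33, 33, 39] (size 5, max 39) hi=[39, 40, 43, 48] (size 4, min 39) -> median=39
Step 10: insert 19 -> lo=[1, 19, 26, 33, 33] (size 5, max 33) hi=[39, 39, 40, 43, 48] (size 5, min 39) -> median=36
Step 11: insert 49 -> lo=[1, 19, 26, 33, 33, 39] (size 6, max 39) hi=[39, 40, 43, 48, 49] (size 5, min 39) -> median=39
Step 12: insert 24 -> lo=[1, 19, 24, 26, 33, 33] (size 6, max 33) hi=[39, 39, 40, 43, 48, 49] (size 6, min 39) -> median=36

Answer: 43 41 39 41 39 36 39 39 39 36 39 36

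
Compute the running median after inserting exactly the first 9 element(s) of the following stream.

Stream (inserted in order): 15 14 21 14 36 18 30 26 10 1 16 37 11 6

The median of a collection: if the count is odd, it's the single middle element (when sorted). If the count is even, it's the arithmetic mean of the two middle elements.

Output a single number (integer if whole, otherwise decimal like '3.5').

Answer: 18

Derivation:
Step 1: insert 15 -> lo=[15] (size 1, max 15) hi=[] (size 0) -> median=15
Step 2: insert 14 -> lo=[14] (size 1, max 14) hi=[15] (size 1, min 15) -> median=14.5
Step 3: insert 21 -> lo=[14, 15] (size 2, max 15) hi=[21] (size 1, min 21) -> median=15
Step 4: insert 14 -> lo=[14, 14] (size 2, max 14) hi=[15, 21] (size 2, min 15) -> median=14.5
Step 5: insert 36 -> lo=[14, 14, 15] (size 3, max 15) hi=[21, 36] (size 2, min 21) -> median=15
Step 6: insert 18 -> lo=[14, 14, 15] (size 3, max 15) hi=[18, 21, 36] (size 3, min 18) -> median=16.5
Step 7: insert 30 -> lo=[14, 14, 15, 18] (size 4, max 18) hi=[21, 30, 36] (size 3, min 21) -> median=18
Step 8: insert 26 -> lo=[14, 14, 15, 18] (size 4, max 18) hi=[21, 26, 30, 36] (size 4, min 21) -> median=19.5
Step 9: insert 10 -> lo=[10, 14, 14, 15, 18] (size 5, max 18) hi=[21, 26, 30, 36] (size 4, min 21) -> median=18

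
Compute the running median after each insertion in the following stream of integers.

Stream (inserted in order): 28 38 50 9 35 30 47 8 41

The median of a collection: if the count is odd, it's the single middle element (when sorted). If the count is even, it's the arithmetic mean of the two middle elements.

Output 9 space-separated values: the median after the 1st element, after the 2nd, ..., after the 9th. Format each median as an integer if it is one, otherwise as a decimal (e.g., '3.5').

Answer: 28 33 38 33 35 32.5 35 32.5 35

Derivation:
Step 1: insert 28 -> lo=[28] (size 1, max 28) hi=[] (size 0) -> median=28
Step 2: insert 38 -> lo=[28] (size 1, max 28) hi=[38] (size 1, min 38) -> median=33
Step 3: insert 50 -> lo=[28, 38] (size 2, max 38) hi=[50] (size 1, min 50) -> median=38
Step 4: insert 9 -> lo=[9, 28] (size 2, max 28) hi=[38, 50] (size 2, min 38) -> median=33
Step 5: insert 35 -> lo=[9, 28, 35] (size 3, max 35) hi=[38, 50] (size 2, min 38) -> median=35
Step 6: insert 30 -> lo=[9, 28, 30] (size 3, max 30) hi=[35, 38, 50] (size 3, min 35) -> median=32.5
Step 7: insert 47 -> lo=[9, 28, 30, 35] (size 4, max 35) hi=[38, 47, 50] (size 3, min 38) -> median=35
Step 8: insert 8 -> lo=[8, 9, 28, 30] (size 4, max 30) hi=[35, 38, 47, 50] (size 4, min 35) -> median=32.5
Step 9: insert 41 -> lo=[8, 9, 28, 30, 35] (size 5, max 35) hi=[38, 41, 47, 50] (size 4, min 38) -> median=35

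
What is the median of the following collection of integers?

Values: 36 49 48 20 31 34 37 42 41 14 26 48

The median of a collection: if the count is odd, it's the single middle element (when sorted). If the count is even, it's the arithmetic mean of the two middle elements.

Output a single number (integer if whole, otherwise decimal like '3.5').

Step 1: insert 36 -> lo=[36] (size 1, max 36) hi=[] (size 0) -> median=36
Step 2: insert 49 -> lo=[36] (size 1, max 36) hi=[49] (size 1, min 49) -> median=42.5
Step 3: insert 48 -> lo=[36, 48] (size 2, max 48) hi=[49] (size 1, min 49) -> median=48
Step 4: insert 20 -> lo=[20, 36] (size 2, max 36) hi=[48, 49] (size 2, min 48) -> median=42
Step 5: insert 31 -> lo=[20, 31, 36] (size 3, max 36) hi=[48, 49] (size 2, min 48) -> median=36
Step 6: insert 34 -> lo=[20, 31, 34] (size 3, max 34) hi=[36, 48, 49] (size 3, min 36) -> median=35
Step 7: insert 37 -> lo=[20, 31, 34, 36] (size 4, max 36) hi=[37, 48, 49] (size 3, min 37) -> median=36
Step 8: insert 42 -> lo=[20, 31, 34, 36] (size 4, max 36) hi=[37, 42, 48, 49] (size 4, min 37) -> median=36.5
Step 9: insert 41 -> lo=[20, 31, 34, 36, 37] (size 5, max 37) hi=[41, 42, 48, 49] (size 4, min 41) -> median=37
Step 10: insert 14 -> lo=[14, 20, 31, 34, 36] (size 5, max 36) hi=[37, 41, 42, 48, 49] (size 5, min 37) -> median=36.5
Step 11: insert 26 -> lo=[14, 20, 26, 31, 34, 36] (size 6, max 36) hi=[37, 41, 42, 48, 49] (size 5, min 37) -> median=36
Step 12: insert 48 -> lo=[14, 20, 26, 31, 34, 36] (size 6, max 36) hi=[37, 41, 42, 48, 48, 49] (size 6, min 37) -> median=36.5

Answer: 36.5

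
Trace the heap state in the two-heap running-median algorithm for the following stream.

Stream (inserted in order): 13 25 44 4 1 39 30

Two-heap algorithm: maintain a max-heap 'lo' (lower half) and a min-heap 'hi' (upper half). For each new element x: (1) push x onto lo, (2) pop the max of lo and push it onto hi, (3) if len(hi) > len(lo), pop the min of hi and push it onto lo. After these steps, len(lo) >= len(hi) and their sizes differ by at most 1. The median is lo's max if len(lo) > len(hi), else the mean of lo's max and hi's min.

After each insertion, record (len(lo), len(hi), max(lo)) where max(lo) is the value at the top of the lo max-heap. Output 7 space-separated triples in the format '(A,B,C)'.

Answer: (1,0,13) (1,1,13) (2,1,25) (2,2,13) (3,2,13) (3,3,13) (4,3,25)

Derivation:
Step 1: insert 13 -> lo=[13] hi=[] -> (len(lo)=1, len(hi)=0, max(lo)=13)
Step 2: insert 25 -> lo=[13] hi=[25] -> (len(lo)=1, len(hi)=1, max(lo)=13)
Step 3: insert 44 -> lo=[13, 25] hi=[44] -> (len(lo)=2, len(hi)=1, max(lo)=25)
Step 4: insert 4 -> lo=[4, 13] hi=[25, 44] -> (len(lo)=2, len(hi)=2, max(lo)=13)
Step 5: insert 1 -> lo=[1, 4, 13] hi=[25, 44] -> (len(lo)=3, len(hi)=2, max(lo)=13)
Step 6: insert 39 -> lo=[1, 4, 13] hi=[25, 39, 44] -> (len(lo)=3, len(hi)=3, max(lo)=13)
Step 7: insert 30 -> lo=[1, 4, 13, 25] hi=[30, 39, 44] -> (len(lo)=4, len(hi)=3, max(lo)=25)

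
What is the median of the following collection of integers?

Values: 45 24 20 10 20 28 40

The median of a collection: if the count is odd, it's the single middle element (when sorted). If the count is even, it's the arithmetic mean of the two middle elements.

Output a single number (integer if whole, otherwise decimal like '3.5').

Answer: 24

Derivation:
Step 1: insert 45 -> lo=[45] (size 1, max 45) hi=[] (size 0) -> median=45
Step 2: insert 24 -> lo=[24] (size 1, max 24) hi=[45] (size 1, min 45) -> median=34.5
Step 3: insert 20 -> lo=[20, 24] (size 2, max 24) hi=[45] (size 1, min 45) -> median=24
Step 4: insert 10 -> lo=[10, 20] (size 2, max 20) hi=[24, 45] (size 2, min 24) -> median=22
Step 5: insert 20 -> lo=[10, 20, 20] (size 3, max 20) hi=[24, 45] (size 2, min 24) -> median=20
Step 6: insert 28 -> lo=[10, 20, 20] (size 3, max 20) hi=[24, 28, 45] (size 3, min 24) -> median=22
Step 7: insert 40 -> lo=[10, 20, 20, 24] (size 4, max 24) hi=[28, 40, 45] (size 3, min 28) -> median=24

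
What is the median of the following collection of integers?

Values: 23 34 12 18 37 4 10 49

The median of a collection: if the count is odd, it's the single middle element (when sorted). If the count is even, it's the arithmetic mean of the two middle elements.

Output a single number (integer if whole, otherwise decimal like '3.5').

Answer: 20.5

Derivation:
Step 1: insert 23 -> lo=[23] (size 1, max 23) hi=[] (size 0) -> median=23
Step 2: insert 34 -> lo=[23] (size 1, max 23) hi=[34] (size 1, min 34) -> median=28.5
Step 3: insert 12 -> lo=[12, 23] (size 2, max 23) hi=[34] (size 1, min 34) -> median=23
Step 4: insert 18 -> lo=[12, 18] (size 2, max 18) hi=[23, 34] (size 2, min 23) -> median=20.5
Step 5: insert 37 -> lo=[12, 18, 23] (size 3, max 23) hi=[34, 37] (size 2, min 34) -> median=23
Step 6: insert 4 -> lo=[4, 12, 18] (size 3, max 18) hi=[23, 34, 37] (size 3, min 23) -> median=20.5
Step 7: insert 10 -> lo=[4, 10, 12, 18] (size 4, max 18) hi=[23, 34, 37] (size 3, min 23) -> median=18
Step 8: insert 49 -> lo=[4, 10, 12, 18] (size 4, max 18) hi=[23, 34, 37, 49] (size 4, min 23) -> median=20.5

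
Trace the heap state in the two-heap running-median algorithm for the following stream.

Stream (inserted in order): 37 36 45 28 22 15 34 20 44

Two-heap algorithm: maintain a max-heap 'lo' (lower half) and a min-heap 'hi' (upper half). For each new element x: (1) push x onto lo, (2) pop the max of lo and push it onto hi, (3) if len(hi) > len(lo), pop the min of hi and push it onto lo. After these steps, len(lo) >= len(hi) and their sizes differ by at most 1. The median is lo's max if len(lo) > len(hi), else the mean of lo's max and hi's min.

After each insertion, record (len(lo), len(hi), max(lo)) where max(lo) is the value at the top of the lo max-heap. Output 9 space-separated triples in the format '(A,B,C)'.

Answer: (1,0,37) (1,1,36) (2,1,37) (2,2,36) (3,2,36) (3,3,28) (4,3,34) (4,4,28) (5,4,34)

Derivation:
Step 1: insert 37 -> lo=[37] hi=[] -> (len(lo)=1, len(hi)=0, max(lo)=37)
Step 2: insert 36 -> lo=[36] hi=[37] -> (len(lo)=1, len(hi)=1, max(lo)=36)
Step 3: insert 45 -> lo=[36, 37] hi=[45] -> (len(lo)=2, len(hi)=1, max(lo)=37)
Step 4: insert 28 -> lo=[28, 36] hi=[37, 45] -> (len(lo)=2, len(hi)=2, max(lo)=36)
Step 5: insert 22 -> lo=[22, 28, 36] hi=[37, 45] -> (len(lo)=3, len(hi)=2, max(lo)=36)
Step 6: insert 15 -> lo=[15, 22, 28] hi=[36, 37, 45] -> (len(lo)=3, len(hi)=3, max(lo)=28)
Step 7: insert 34 -> lo=[15, 22, 28, 34] hi=[36, 37, 45] -> (len(lo)=4, len(hi)=3, max(lo)=34)
Step 8: insert 20 -> lo=[15, 20, 22, 28] hi=[34, 36, 37, 45] -> (len(lo)=4, len(hi)=4, max(lo)=28)
Step 9: insert 44 -> lo=[15, 20, 22, 28, 34] hi=[36, 37, 44, 45] -> (len(lo)=5, len(hi)=4, max(lo)=34)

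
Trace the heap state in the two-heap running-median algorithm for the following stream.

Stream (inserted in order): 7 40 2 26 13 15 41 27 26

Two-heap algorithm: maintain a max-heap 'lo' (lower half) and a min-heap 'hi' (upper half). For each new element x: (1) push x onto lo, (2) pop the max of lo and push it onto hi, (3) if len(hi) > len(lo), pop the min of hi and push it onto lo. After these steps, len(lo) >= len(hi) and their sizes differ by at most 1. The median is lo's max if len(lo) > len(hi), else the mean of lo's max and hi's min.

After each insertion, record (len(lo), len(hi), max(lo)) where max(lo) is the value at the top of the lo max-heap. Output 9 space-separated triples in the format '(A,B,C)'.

Step 1: insert 7 -> lo=[7] hi=[] -> (len(lo)=1, len(hi)=0, max(lo)=7)
Step 2: insert 40 -> lo=[7] hi=[40] -> (len(lo)=1, len(hi)=1, max(lo)=7)
Step 3: insert 2 -> lo=[2, 7] hi=[40] -> (len(lo)=2, len(hi)=1, max(lo)=7)
Step 4: insert 26 -> lo=[2, 7] hi=[26, 40] -> (len(lo)=2, len(hi)=2, max(lo)=7)
Step 5: insert 13 -> lo=[2, 7, 13] hi=[26, 40] -> (len(lo)=3, len(hi)=2, max(lo)=13)
Step 6: insert 15 -> lo=[2, 7, 13] hi=[15, 26, 40] -> (len(lo)=3, len(hi)=3, max(lo)=13)
Step 7: insert 41 -> lo=[2, 7, 13, 15] hi=[26, 40, 41] -> (len(lo)=4, len(hi)=3, max(lo)=15)
Step 8: insert 27 -> lo=[2, 7, 13, 15] hi=[26, 27, 40, 41] -> (len(lo)=4, len(hi)=4, max(lo)=15)
Step 9: insert 26 -> lo=[2, 7, 13, 15, 26] hi=[26, 27, 40, 41] -> (len(lo)=5, len(hi)=4, max(lo)=26)

Answer: (1,0,7) (1,1,7) (2,1,7) (2,2,7) (3,2,13) (3,3,13) (4,3,15) (4,4,15) (5,4,26)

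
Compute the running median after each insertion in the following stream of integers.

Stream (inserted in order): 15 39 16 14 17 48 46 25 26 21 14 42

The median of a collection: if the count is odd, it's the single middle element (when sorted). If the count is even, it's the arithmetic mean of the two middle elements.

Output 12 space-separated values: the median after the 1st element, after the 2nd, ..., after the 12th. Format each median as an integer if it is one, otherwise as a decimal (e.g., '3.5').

Answer: 15 27 16 15.5 16 16.5 17 21 25 23 21 23

Derivation:
Step 1: insert 15 -> lo=[15] (size 1, max 15) hi=[] (size 0) -> median=15
Step 2: insert 39 -> lo=[15] (size 1, max 15) hi=[39] (size 1, min 39) -> median=27
Step 3: insert 16 -> lo=[15, 16] (size 2, max 16) hi=[39] (size 1, min 39) -> median=16
Step 4: insert 14 -> lo=[14, 15] (size 2, max 15) hi=[16, 39] (size 2, min 16) -> median=15.5
Step 5: insert 17 -> lo=[14, 15, 16] (size 3, max 16) hi=[17, 39] (size 2, min 17) -> median=16
Step 6: insert 48 -> lo=[14, 15, 16] (size 3, max 16) hi=[17, 39, 48] (size 3, min 17) -> median=16.5
Step 7: insert 46 -> lo=[14, 15, 16, 17] (size 4, max 17) hi=[39, 46, 48] (size 3, min 39) -> median=17
Step 8: insert 25 -> lo=[14, 15, 16, 17] (size 4, max 17) hi=[25, 39, 46, 48] (size 4, min 25) -> median=21
Step 9: insert 26 -> lo=[14, 15, 16, 17, 25] (size 5, max 25) hi=[26, 39, 46, 48] (size 4, min 26) -> median=25
Step 10: insert 21 -> lo=[14, 15, 16, 17, 21] (size 5, max 21) hi=[25, 26, 39, 46, 48] (size 5, min 25) -> median=23
Step 11: insert 14 -> lo=[14, 14, 15, 16, 17, 21] (size 6, max 21) hi=[25, 26, 39, 46, 48] (size 5, min 25) -> median=21
Step 12: insert 42 -> lo=[14, 14, 15, 16, 17, 21] (size 6, max 21) hi=[25, 26, 39, 42, 46, 48] (size 6, min 25) -> median=23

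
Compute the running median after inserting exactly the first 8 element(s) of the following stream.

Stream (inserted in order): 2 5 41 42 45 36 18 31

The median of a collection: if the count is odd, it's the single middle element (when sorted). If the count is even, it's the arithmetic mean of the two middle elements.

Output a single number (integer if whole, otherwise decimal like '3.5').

Step 1: insert 2 -> lo=[2] (size 1, max 2) hi=[] (size 0) -> median=2
Step 2: insert 5 -> lo=[2] (size 1, max 2) hi=[5] (size 1, min 5) -> median=3.5
Step 3: insert 41 -> lo=[2, 5] (size 2, max 5) hi=[41] (size 1, min 41) -> median=5
Step 4: insert 42 -> lo=[2, 5] (size 2, max 5) hi=[41, 42] (size 2, min 41) -> median=23
Step 5: insert 45 -> lo=[2, 5, 41] (size 3, max 41) hi=[42, 45] (size 2, min 42) -> median=41
Step 6: insert 36 -> lo=[2, 5, 36] (size 3, max 36) hi=[41, 42, 45] (size 3, min 41) -> median=38.5
Step 7: insert 18 -> lo=[2, 5, 18, 36] (size 4, max 36) hi=[41, 42, 45] (size 3, min 41) -> median=36
Step 8: insert 31 -> lo=[2, 5, 18, 31] (size 4, max 31) hi=[36, 41, 42, 45] (size 4, min 36) -> median=33.5

Answer: 33.5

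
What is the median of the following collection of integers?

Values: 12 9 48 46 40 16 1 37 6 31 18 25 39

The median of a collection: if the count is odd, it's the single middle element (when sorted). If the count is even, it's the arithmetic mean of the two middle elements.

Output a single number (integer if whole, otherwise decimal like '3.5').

Answer: 25

Derivation:
Step 1: insert 12 -> lo=[12] (size 1, max 12) hi=[] (size 0) -> median=12
Step 2: insert 9 -> lo=[9] (size 1, max 9) hi=[12] (size 1, min 12) -> median=10.5
Step 3: insert 48 -> lo=[9, 12] (size 2, max 12) hi=[48] (size 1, min 48) -> median=12
Step 4: insert 46 -> lo=[9, 12] (size 2, max 12) hi=[46, 48] (size 2, min 46) -> median=29
Step 5: insert 40 -> lo=[9, 12, 40] (size 3, max 40) hi=[46, 48] (size 2, min 46) -> median=40
Step 6: insert 16 -> lo=[9, 12, 16] (size 3, max 16) hi=[40, 46, 48] (size 3, min 40) -> median=28
Step 7: insert 1 -> lo=[1, 9, 12, 16] (size 4, max 16) hi=[40, 46, 48] (size 3, min 40) -> median=16
Step 8: insert 37 -> lo=[1, 9, 12, 16] (size 4, max 16) hi=[37, 40, 46, 48] (size 4, min 37) -> median=26.5
Step 9: insert 6 -> lo=[1, 6, 9, 12, 16] (size 5, max 16) hi=[37, 40, 46, 48] (size 4, min 37) -> median=16
Step 10: insert 31 -> lo=[1, 6, 9, 12, 16] (size 5, max 16) hi=[31, 37, 40, 46, 48] (size 5, min 31) -> median=23.5
Step 11: insert 18 -> lo=[1, 6, 9, 12, 16, 18] (size 6, max 18) hi=[31, 37, 40, 46, 48] (size 5, min 31) -> median=18
Step 12: insert 25 -> lo=[1, 6, 9, 12, 16, 18] (size 6, max 18) hi=[25, 31, 37, 40, 46, 48] (size 6, min 25) -> median=21.5
Step 13: insert 39 -> lo=[1, 6, 9, 12, 16, 18, 25] (size 7, max 25) hi=[31, 37, 39, 40, 46, 48] (size 6, min 31) -> median=25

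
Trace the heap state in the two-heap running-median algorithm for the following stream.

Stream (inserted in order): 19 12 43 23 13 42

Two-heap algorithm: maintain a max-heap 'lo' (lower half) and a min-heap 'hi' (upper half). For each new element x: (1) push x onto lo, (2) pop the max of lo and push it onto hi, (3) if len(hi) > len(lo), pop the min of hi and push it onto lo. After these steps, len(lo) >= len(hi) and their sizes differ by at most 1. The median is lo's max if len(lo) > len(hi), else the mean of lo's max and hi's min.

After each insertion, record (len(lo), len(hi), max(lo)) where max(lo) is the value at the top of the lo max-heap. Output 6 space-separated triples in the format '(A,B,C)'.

Answer: (1,0,19) (1,1,12) (2,1,19) (2,2,19) (3,2,19) (3,3,19)

Derivation:
Step 1: insert 19 -> lo=[19] hi=[] -> (len(lo)=1, len(hi)=0, max(lo)=19)
Step 2: insert 12 -> lo=[12] hi=[19] -> (len(lo)=1, len(hi)=1, max(lo)=12)
Step 3: insert 43 -> lo=[12, 19] hi=[43] -> (len(lo)=2, len(hi)=1, max(lo)=19)
Step 4: insert 23 -> lo=[12, 19] hi=[23, 43] -> (len(lo)=2, len(hi)=2, max(lo)=19)
Step 5: insert 13 -> lo=[12, 13, 19] hi=[23, 43] -> (len(lo)=3, len(hi)=2, max(lo)=19)
Step 6: insert 42 -> lo=[12, 13, 19] hi=[23, 42, 43] -> (len(lo)=3, len(hi)=3, max(lo)=19)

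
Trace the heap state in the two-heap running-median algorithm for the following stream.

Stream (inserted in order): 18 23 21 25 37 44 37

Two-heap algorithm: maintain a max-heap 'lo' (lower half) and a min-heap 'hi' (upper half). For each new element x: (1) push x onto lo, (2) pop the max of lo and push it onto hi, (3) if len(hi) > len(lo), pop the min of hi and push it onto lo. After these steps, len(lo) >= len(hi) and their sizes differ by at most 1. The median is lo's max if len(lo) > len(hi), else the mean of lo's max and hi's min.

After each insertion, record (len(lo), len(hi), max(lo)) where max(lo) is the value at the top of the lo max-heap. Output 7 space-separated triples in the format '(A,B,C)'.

Answer: (1,0,18) (1,1,18) (2,1,21) (2,2,21) (3,2,23) (3,3,23) (4,3,25)

Derivation:
Step 1: insert 18 -> lo=[18] hi=[] -> (len(lo)=1, len(hi)=0, max(lo)=18)
Step 2: insert 23 -> lo=[18] hi=[23] -> (len(lo)=1, len(hi)=1, max(lo)=18)
Step 3: insert 21 -> lo=[18, 21] hi=[23] -> (len(lo)=2, len(hi)=1, max(lo)=21)
Step 4: insert 25 -> lo=[18, 21] hi=[23, 25] -> (len(lo)=2, len(hi)=2, max(lo)=21)
Step 5: insert 37 -> lo=[18, 21, 23] hi=[25, 37] -> (len(lo)=3, len(hi)=2, max(lo)=23)
Step 6: insert 44 -> lo=[18, 21, 23] hi=[25, 37, 44] -> (len(lo)=3, len(hi)=3, max(lo)=23)
Step 7: insert 37 -> lo=[18, 21, 23, 25] hi=[37, 37, 44] -> (len(lo)=4, len(hi)=3, max(lo)=25)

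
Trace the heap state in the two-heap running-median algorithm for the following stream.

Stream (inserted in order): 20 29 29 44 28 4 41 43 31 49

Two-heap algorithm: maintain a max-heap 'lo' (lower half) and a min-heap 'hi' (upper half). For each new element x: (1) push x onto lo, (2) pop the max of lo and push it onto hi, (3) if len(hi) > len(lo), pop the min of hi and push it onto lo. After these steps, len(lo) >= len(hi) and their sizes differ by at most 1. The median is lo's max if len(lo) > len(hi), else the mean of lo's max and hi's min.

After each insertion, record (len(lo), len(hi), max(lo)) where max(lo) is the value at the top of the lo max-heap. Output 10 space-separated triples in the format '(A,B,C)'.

Step 1: insert 20 -> lo=[20] hi=[] -> (len(lo)=1, len(hi)=0, max(lo)=20)
Step 2: insert 29 -> lo=[20] hi=[29] -> (len(lo)=1, len(hi)=1, max(lo)=20)
Step 3: insert 29 -> lo=[20, 29] hi=[29] -> (len(lo)=2, len(hi)=1, max(lo)=29)
Step 4: insert 44 -> lo=[20, 29] hi=[29, 44] -> (len(lo)=2, len(hi)=2, max(lo)=29)
Step 5: insert 28 -> lo=[20, 28, 29] hi=[29, 44] -> (len(lo)=3, len(hi)=2, max(lo)=29)
Step 6: insert 4 -> lo=[4, 20, 28] hi=[29, 29, 44] -> (len(lo)=3, len(hi)=3, max(lo)=28)
Step 7: insert 41 -> lo=[4, 20, 28, 29] hi=[29, 41, 44] -> (len(lo)=4, len(hi)=3, max(lo)=29)
Step 8: insert 43 -> lo=[4, 20, 28, 29] hi=[29, 41, 43, 44] -> (len(lo)=4, len(hi)=4, max(lo)=29)
Step 9: insert 31 -> lo=[4, 20, 28, 29, 29] hi=[31, 41, 43, 44] -> (len(lo)=5, len(hi)=4, max(lo)=29)
Step 10: insert 49 -> lo=[4, 20, 28, 29, 29] hi=[31, 41, 43, 44, 49] -> (len(lo)=5, len(hi)=5, max(lo)=29)

Answer: (1,0,20) (1,1,20) (2,1,29) (2,2,29) (3,2,29) (3,3,28) (4,3,29) (4,4,29) (5,4,29) (5,5,29)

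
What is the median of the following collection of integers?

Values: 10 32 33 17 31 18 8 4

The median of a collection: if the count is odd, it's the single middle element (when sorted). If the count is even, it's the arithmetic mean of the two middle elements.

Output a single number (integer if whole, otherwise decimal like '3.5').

Step 1: insert 10 -> lo=[10] (size 1, max 10) hi=[] (size 0) -> median=10
Step 2: insert 32 -> lo=[10] (size 1, max 10) hi=[32] (size 1, min 32) -> median=21
Step 3: insert 33 -> lo=[10, 32] (size 2, max 32) hi=[33] (size 1, min 33) -> median=32
Step 4: insert 17 -> lo=[10, 17] (size 2, max 17) hi=[32, 33] (size 2, min 32) -> median=24.5
Step 5: insert 31 -> lo=[10, 17, 31] (size 3, max 31) hi=[32, 33] (size 2, min 32) -> median=31
Step 6: insert 18 -> lo=[10, 17, 18] (size 3, max 18) hi=[31, 32, 33] (size 3, min 31) -> median=24.5
Step 7: insert 8 -> lo=[8, 10, 17, 18] (size 4, max 18) hi=[31, 32, 33] (size 3, min 31) -> median=18
Step 8: insert 4 -> lo=[4, 8, 10, 17] (size 4, max 17) hi=[18, 31, 32, 33] (size 4, min 18) -> median=17.5

Answer: 17.5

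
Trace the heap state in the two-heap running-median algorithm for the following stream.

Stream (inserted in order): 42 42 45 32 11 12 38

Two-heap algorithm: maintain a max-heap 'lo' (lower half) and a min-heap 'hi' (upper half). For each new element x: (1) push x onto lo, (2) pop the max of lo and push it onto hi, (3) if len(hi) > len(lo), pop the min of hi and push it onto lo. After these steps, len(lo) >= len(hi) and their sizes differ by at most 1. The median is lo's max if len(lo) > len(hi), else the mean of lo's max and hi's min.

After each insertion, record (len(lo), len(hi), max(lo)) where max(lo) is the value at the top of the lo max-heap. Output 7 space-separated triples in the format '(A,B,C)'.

Step 1: insert 42 -> lo=[42] hi=[] -> (len(lo)=1, len(hi)=0, max(lo)=42)
Step 2: insert 42 -> lo=[42] hi=[42] -> (len(lo)=1, len(hi)=1, max(lo)=42)
Step 3: insert 45 -> lo=[42, 42] hi=[45] -> (len(lo)=2, len(hi)=1, max(lo)=42)
Step 4: insert 32 -> lo=[32, 42] hi=[42, 45] -> (len(lo)=2, len(hi)=2, max(lo)=42)
Step 5: insert 11 -> lo=[11, 32, 42] hi=[42, 45] -> (len(lo)=3, len(hi)=2, max(lo)=42)
Step 6: insert 12 -> lo=[11, 12, 32] hi=[42, 42, 45] -> (len(lo)=3, len(hi)=3, max(lo)=32)
Step 7: insert 38 -> lo=[11, 12, 32, 38] hi=[42, 42, 45] -> (len(lo)=4, len(hi)=3, max(lo)=38)

Answer: (1,0,42) (1,1,42) (2,1,42) (2,2,42) (3,2,42) (3,3,32) (4,3,38)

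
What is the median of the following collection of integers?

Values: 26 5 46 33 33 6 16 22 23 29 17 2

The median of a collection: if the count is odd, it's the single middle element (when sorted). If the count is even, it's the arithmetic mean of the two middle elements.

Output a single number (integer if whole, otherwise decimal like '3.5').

Answer: 22.5

Derivation:
Step 1: insert 26 -> lo=[26] (size 1, max 26) hi=[] (size 0) -> median=26
Step 2: insert 5 -> lo=[5] (size 1, max 5) hi=[26] (size 1, min 26) -> median=15.5
Step 3: insert 46 -> lo=[5, 26] (size 2, max 26) hi=[46] (size 1, min 46) -> median=26
Step 4: insert 33 -> lo=[5, 26] (size 2, max 26) hi=[33, 46] (size 2, min 33) -> median=29.5
Step 5: insert 33 -> lo=[5, 26, 33] (size 3, max 33) hi=[33, 46] (size 2, min 33) -> median=33
Step 6: insert 6 -> lo=[5, 6, 26] (size 3, max 26) hi=[33, 33, 46] (size 3, min 33) -> median=29.5
Step 7: insert 16 -> lo=[5, 6, 16, 26] (size 4, max 26) hi=[33, 33, 46] (size 3, min 33) -> median=26
Step 8: insert 22 -> lo=[5, 6, 16, 22] (size 4, max 22) hi=[26, 33, 33, 46] (size 4, min 26) -> median=24
Step 9: insert 23 -> lo=[5, 6, 16, 22, 23] (size 5, max 23) hi=[26, 33, 33, 46] (size 4, min 26) -> median=23
Step 10: insert 29 -> lo=[5, 6, 16, 22, 23] (size 5, max 23) hi=[26, 29, 33, 33, 46] (size 5, min 26) -> median=24.5
Step 11: insert 17 -> lo=[5, 6, 16, 17, 22, 23] (size 6, max 23) hi=[26, 29, 33, 33, 46] (size 5, min 26) -> median=23
Step 12: insert 2 -> lo=[2, 5, 6, 16, 17, 22] (size 6, max 22) hi=[23, 26, 29, 33, 33, 46] (size 6, min 23) -> median=22.5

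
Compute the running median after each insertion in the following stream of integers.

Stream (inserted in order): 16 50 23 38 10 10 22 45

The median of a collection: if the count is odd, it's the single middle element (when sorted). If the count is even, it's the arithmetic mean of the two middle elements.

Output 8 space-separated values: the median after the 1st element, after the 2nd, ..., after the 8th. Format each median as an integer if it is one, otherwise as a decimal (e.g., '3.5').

Answer: 16 33 23 30.5 23 19.5 22 22.5

Derivation:
Step 1: insert 16 -> lo=[16] (size 1, max 16) hi=[] (size 0) -> median=16
Step 2: insert 50 -> lo=[16] (size 1, max 16) hi=[50] (size 1, min 50) -> median=33
Step 3: insert 23 -> lo=[16, 23] (size 2, max 23) hi=[50] (size 1, min 50) -> median=23
Step 4: insert 38 -> lo=[16, 23] (size 2, max 23) hi=[38, 50] (size 2, min 38) -> median=30.5
Step 5: insert 10 -> lo=[10, 16, 23] (size 3, max 23) hi=[38, 50] (size 2, min 38) -> median=23
Step 6: insert 10 -> lo=[10, 10, 16] (size 3, max 16) hi=[23, 38, 50] (size 3, min 23) -> median=19.5
Step 7: insert 22 -> lo=[10, 10, 16, 22] (size 4, max 22) hi=[23, 38, 50] (size 3, min 23) -> median=22
Step 8: insert 45 -> lo=[10, 10, 16, 22] (size 4, max 22) hi=[23, 38, 45, 50] (size 4, min 23) -> median=22.5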